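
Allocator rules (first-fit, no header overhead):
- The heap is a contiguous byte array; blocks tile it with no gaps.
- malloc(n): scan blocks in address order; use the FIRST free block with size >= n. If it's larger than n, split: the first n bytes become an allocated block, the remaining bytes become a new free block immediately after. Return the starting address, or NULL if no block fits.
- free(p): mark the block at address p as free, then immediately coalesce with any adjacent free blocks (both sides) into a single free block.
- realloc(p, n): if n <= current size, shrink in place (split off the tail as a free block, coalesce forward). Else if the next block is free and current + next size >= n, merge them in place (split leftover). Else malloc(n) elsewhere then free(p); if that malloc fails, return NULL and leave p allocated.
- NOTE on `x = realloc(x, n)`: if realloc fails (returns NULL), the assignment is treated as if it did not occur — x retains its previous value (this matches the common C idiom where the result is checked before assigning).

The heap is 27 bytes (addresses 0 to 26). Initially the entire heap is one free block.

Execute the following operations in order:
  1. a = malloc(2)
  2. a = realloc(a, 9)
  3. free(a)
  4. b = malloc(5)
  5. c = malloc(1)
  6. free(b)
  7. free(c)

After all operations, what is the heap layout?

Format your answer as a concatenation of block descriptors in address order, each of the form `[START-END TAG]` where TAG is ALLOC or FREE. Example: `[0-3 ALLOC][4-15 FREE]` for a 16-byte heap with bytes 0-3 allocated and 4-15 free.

Op 1: a = malloc(2) -> a = 0; heap: [0-1 ALLOC][2-26 FREE]
Op 2: a = realloc(a, 9) -> a = 0; heap: [0-8 ALLOC][9-26 FREE]
Op 3: free(a) -> (freed a); heap: [0-26 FREE]
Op 4: b = malloc(5) -> b = 0; heap: [0-4 ALLOC][5-26 FREE]
Op 5: c = malloc(1) -> c = 5; heap: [0-4 ALLOC][5-5 ALLOC][6-26 FREE]
Op 6: free(b) -> (freed b); heap: [0-4 FREE][5-5 ALLOC][6-26 FREE]
Op 7: free(c) -> (freed c); heap: [0-26 FREE]

Answer: [0-26 FREE]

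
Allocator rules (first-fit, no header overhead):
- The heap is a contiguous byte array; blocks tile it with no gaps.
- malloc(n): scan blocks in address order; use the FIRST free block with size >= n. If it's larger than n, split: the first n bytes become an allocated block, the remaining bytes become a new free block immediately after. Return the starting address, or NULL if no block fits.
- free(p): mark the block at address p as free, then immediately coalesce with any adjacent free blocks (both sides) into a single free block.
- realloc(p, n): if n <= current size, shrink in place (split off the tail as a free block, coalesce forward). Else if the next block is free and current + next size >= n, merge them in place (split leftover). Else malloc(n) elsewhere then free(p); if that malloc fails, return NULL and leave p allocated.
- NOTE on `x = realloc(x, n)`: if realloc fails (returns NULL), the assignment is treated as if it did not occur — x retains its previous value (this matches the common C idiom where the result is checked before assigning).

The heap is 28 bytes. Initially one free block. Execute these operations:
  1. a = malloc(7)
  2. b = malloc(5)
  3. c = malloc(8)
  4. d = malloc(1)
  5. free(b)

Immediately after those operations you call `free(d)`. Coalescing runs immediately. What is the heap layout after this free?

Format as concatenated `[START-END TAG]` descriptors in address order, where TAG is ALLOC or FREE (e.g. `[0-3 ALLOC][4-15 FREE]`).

Op 1: a = malloc(7) -> a = 0; heap: [0-6 ALLOC][7-27 FREE]
Op 2: b = malloc(5) -> b = 7; heap: [0-6 ALLOC][7-11 ALLOC][12-27 FREE]
Op 3: c = malloc(8) -> c = 12; heap: [0-6 ALLOC][7-11 ALLOC][12-19 ALLOC][20-27 FREE]
Op 4: d = malloc(1) -> d = 20; heap: [0-6 ALLOC][7-11 ALLOC][12-19 ALLOC][20-20 ALLOC][21-27 FREE]
Op 5: free(b) -> (freed b); heap: [0-6 ALLOC][7-11 FREE][12-19 ALLOC][20-20 ALLOC][21-27 FREE]
free(d): d = 20 -> block [20-20 ALLOC]; mark free, coalesce with adjacent free neighbors -> [0-6 ALLOC][7-11 FREE][12-19 ALLOC][20-27 FREE]

Answer: [0-6 ALLOC][7-11 FREE][12-19 ALLOC][20-27 FREE]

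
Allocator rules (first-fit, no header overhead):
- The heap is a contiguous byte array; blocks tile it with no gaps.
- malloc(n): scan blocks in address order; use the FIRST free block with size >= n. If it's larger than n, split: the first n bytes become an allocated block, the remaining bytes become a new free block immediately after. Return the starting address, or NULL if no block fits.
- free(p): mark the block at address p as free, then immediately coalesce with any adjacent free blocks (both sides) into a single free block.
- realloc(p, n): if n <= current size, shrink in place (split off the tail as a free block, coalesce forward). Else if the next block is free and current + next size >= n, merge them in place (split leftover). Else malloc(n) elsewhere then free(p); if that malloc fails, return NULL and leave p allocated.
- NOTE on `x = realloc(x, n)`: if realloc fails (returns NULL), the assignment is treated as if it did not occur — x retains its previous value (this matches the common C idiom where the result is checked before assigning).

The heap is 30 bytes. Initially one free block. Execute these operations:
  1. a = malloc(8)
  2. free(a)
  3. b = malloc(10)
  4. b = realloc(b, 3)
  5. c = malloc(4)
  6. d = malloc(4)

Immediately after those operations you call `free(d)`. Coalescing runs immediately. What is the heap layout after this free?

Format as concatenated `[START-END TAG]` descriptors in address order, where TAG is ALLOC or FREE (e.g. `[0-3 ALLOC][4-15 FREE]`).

Op 1: a = malloc(8) -> a = 0; heap: [0-7 ALLOC][8-29 FREE]
Op 2: free(a) -> (freed a); heap: [0-29 FREE]
Op 3: b = malloc(10) -> b = 0; heap: [0-9 ALLOC][10-29 FREE]
Op 4: b = realloc(b, 3) -> b = 0; heap: [0-2 ALLOC][3-29 FREE]
Op 5: c = malloc(4) -> c = 3; heap: [0-2 ALLOC][3-6 ALLOC][7-29 FREE]
Op 6: d = malloc(4) -> d = 7; heap: [0-2 ALLOC][3-6 ALLOC][7-10 ALLOC][11-29 FREE]
free(d): d = 7 -> block [7-10 ALLOC]; mark free, coalesce with adjacent free neighbors -> [0-2 ALLOC][3-6 ALLOC][7-29 FREE]

Answer: [0-2 ALLOC][3-6 ALLOC][7-29 FREE]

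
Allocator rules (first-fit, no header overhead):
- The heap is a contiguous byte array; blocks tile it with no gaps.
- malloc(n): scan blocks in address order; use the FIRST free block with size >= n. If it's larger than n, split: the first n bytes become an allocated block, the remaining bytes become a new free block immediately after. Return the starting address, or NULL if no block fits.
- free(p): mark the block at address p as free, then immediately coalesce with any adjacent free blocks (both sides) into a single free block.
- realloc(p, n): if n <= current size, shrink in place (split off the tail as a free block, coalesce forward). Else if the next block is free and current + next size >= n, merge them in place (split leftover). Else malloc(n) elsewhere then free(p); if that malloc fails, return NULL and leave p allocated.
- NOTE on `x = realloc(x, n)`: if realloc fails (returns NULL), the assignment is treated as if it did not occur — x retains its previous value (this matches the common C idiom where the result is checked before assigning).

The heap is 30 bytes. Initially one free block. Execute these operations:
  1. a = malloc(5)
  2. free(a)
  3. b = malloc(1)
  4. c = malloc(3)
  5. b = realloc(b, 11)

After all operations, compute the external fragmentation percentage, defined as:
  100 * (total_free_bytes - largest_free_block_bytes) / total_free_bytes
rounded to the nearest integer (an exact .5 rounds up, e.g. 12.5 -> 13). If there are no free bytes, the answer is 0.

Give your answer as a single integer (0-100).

Op 1: a = malloc(5) -> a = 0; heap: [0-4 ALLOC][5-29 FREE]
Op 2: free(a) -> (freed a); heap: [0-29 FREE]
Op 3: b = malloc(1) -> b = 0; heap: [0-0 ALLOC][1-29 FREE]
Op 4: c = malloc(3) -> c = 1; heap: [0-0 ALLOC][1-3 ALLOC][4-29 FREE]
Op 5: b = realloc(b, 11) -> b = 4; heap: [0-0 FREE][1-3 ALLOC][4-14 ALLOC][15-29 FREE]
Free blocks: [1 15] total_free=16 largest=15 -> 100*(16-15)/16 = 100/16 = 6.25 -> rounds to 6

Answer: 6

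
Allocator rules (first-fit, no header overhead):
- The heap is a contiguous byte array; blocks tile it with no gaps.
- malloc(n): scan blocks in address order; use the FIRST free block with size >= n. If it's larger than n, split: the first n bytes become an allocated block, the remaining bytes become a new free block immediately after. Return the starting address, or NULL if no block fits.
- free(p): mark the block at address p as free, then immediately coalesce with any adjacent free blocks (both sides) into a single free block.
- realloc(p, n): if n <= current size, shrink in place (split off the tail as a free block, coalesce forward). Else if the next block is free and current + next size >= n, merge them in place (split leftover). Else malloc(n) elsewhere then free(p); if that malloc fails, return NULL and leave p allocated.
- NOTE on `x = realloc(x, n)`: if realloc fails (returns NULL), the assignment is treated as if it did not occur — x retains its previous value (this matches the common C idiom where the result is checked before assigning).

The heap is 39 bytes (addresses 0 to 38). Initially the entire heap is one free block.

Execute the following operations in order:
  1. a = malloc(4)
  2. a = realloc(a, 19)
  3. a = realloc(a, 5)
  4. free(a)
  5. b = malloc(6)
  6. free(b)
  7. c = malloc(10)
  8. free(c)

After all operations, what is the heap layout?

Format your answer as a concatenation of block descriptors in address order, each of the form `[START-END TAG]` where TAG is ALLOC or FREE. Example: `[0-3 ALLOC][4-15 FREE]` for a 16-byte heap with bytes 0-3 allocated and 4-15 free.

Op 1: a = malloc(4) -> a = 0; heap: [0-3 ALLOC][4-38 FREE]
Op 2: a = realloc(a, 19) -> a = 0; heap: [0-18 ALLOC][19-38 FREE]
Op 3: a = realloc(a, 5) -> a = 0; heap: [0-4 ALLOC][5-38 FREE]
Op 4: free(a) -> (freed a); heap: [0-38 FREE]
Op 5: b = malloc(6) -> b = 0; heap: [0-5 ALLOC][6-38 FREE]
Op 6: free(b) -> (freed b); heap: [0-38 FREE]
Op 7: c = malloc(10) -> c = 0; heap: [0-9 ALLOC][10-38 FREE]
Op 8: free(c) -> (freed c); heap: [0-38 FREE]

Answer: [0-38 FREE]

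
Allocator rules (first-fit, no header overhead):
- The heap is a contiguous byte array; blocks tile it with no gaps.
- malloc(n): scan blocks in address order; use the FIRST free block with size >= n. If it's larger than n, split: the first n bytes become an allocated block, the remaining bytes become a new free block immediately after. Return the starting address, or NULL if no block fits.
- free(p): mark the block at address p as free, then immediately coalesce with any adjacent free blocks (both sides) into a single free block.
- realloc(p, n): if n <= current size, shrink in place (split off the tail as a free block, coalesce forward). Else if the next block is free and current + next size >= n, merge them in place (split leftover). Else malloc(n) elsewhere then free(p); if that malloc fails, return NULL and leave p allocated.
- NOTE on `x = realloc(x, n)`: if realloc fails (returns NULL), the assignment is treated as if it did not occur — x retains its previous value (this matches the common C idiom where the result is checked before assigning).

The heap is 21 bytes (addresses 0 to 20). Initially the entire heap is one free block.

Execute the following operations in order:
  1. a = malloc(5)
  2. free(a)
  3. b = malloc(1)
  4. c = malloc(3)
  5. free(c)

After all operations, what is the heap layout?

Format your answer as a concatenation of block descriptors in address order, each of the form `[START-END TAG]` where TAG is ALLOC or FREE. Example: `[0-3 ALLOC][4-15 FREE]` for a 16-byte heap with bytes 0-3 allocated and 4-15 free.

Answer: [0-0 ALLOC][1-20 FREE]

Derivation:
Op 1: a = malloc(5) -> a = 0; heap: [0-4 ALLOC][5-20 FREE]
Op 2: free(a) -> (freed a); heap: [0-20 FREE]
Op 3: b = malloc(1) -> b = 0; heap: [0-0 ALLOC][1-20 FREE]
Op 4: c = malloc(3) -> c = 1; heap: [0-0 ALLOC][1-3 ALLOC][4-20 FREE]
Op 5: free(c) -> (freed c); heap: [0-0 ALLOC][1-20 FREE]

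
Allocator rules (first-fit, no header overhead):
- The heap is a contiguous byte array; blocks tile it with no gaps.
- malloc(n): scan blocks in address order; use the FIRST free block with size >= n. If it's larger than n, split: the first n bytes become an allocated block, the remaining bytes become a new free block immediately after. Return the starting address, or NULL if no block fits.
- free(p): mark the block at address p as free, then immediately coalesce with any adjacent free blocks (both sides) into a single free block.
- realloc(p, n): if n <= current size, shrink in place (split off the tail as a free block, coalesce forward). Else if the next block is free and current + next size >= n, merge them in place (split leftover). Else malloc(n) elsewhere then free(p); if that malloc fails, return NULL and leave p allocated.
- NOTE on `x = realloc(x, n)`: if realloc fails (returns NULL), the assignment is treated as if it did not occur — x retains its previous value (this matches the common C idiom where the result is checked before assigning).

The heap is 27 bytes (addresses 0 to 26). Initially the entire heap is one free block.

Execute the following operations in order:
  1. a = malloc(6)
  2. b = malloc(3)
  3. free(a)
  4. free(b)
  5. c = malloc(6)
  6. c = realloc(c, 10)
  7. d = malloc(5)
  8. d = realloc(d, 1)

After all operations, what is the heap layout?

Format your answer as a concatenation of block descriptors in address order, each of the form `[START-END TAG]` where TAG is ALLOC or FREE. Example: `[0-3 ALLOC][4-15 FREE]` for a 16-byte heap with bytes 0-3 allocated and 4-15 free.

Op 1: a = malloc(6) -> a = 0; heap: [0-5 ALLOC][6-26 FREE]
Op 2: b = malloc(3) -> b = 6; heap: [0-5 ALLOC][6-8 ALLOC][9-26 FREE]
Op 3: free(a) -> (freed a); heap: [0-5 FREE][6-8 ALLOC][9-26 FREE]
Op 4: free(b) -> (freed b); heap: [0-26 FREE]
Op 5: c = malloc(6) -> c = 0; heap: [0-5 ALLOC][6-26 FREE]
Op 6: c = realloc(c, 10) -> c = 0; heap: [0-9 ALLOC][10-26 FREE]
Op 7: d = malloc(5) -> d = 10; heap: [0-9 ALLOC][10-14 ALLOC][15-26 FREE]
Op 8: d = realloc(d, 1) -> d = 10; heap: [0-9 ALLOC][10-10 ALLOC][11-26 FREE]

Answer: [0-9 ALLOC][10-10 ALLOC][11-26 FREE]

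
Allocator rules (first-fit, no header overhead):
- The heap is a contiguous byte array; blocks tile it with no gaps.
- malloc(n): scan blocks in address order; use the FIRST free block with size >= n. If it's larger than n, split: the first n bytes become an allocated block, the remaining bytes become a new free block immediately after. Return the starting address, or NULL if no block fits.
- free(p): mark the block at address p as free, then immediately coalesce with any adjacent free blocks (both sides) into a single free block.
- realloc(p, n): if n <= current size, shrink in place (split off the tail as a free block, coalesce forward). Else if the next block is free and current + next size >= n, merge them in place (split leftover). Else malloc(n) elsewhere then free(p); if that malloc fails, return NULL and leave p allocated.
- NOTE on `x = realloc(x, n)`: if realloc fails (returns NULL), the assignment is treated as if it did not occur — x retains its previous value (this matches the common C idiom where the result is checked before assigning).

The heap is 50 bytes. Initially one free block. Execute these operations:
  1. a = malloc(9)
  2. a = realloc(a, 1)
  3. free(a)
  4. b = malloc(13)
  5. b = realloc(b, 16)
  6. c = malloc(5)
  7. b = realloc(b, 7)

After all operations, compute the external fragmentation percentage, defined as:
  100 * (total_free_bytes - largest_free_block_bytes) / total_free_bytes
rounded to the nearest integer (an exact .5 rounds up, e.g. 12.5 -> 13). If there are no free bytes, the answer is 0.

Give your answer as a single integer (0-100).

Answer: 24

Derivation:
Op 1: a = malloc(9) -> a = 0; heap: [0-8 ALLOC][9-49 FREE]
Op 2: a = realloc(a, 1) -> a = 0; heap: [0-0 ALLOC][1-49 FREE]
Op 3: free(a) -> (freed a); heap: [0-49 FREE]
Op 4: b = malloc(13) -> b = 0; heap: [0-12 ALLOC][13-49 FREE]
Op 5: b = realloc(b, 16) -> b = 0; heap: [0-15 ALLOC][16-49 FREE]
Op 6: c = malloc(5) -> c = 16; heap: [0-15 ALLOC][16-20 ALLOC][21-49 FREE]
Op 7: b = realloc(b, 7) -> b = 0; heap: [0-6 ALLOC][7-15 FREE][16-20 ALLOC][21-49 FREE]
Free blocks: [9 29] total_free=38 largest=29 -> 100*(38-29)/38 = 900/38 ≈ 23.684 -> rounds to 24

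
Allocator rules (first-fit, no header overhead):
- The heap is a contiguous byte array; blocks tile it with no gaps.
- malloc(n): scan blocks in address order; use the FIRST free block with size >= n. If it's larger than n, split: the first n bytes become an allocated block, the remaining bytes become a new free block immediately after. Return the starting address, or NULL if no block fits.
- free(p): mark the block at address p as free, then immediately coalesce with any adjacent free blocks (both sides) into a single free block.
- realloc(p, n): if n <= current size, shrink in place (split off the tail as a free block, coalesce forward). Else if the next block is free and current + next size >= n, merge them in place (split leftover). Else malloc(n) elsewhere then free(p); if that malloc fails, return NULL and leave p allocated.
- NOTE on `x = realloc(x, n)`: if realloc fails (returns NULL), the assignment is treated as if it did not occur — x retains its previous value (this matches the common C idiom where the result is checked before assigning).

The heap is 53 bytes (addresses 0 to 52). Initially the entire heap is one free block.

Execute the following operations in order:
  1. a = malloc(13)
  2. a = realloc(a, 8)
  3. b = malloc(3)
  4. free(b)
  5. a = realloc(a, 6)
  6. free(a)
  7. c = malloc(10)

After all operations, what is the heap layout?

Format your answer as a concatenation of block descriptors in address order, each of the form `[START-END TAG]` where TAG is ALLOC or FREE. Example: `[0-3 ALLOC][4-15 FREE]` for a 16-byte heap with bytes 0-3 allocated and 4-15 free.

Answer: [0-9 ALLOC][10-52 FREE]

Derivation:
Op 1: a = malloc(13) -> a = 0; heap: [0-12 ALLOC][13-52 FREE]
Op 2: a = realloc(a, 8) -> a = 0; heap: [0-7 ALLOC][8-52 FREE]
Op 3: b = malloc(3) -> b = 8; heap: [0-7 ALLOC][8-10 ALLOC][11-52 FREE]
Op 4: free(b) -> (freed b); heap: [0-7 ALLOC][8-52 FREE]
Op 5: a = realloc(a, 6) -> a = 0; heap: [0-5 ALLOC][6-52 FREE]
Op 6: free(a) -> (freed a); heap: [0-52 FREE]
Op 7: c = malloc(10) -> c = 0; heap: [0-9 ALLOC][10-52 FREE]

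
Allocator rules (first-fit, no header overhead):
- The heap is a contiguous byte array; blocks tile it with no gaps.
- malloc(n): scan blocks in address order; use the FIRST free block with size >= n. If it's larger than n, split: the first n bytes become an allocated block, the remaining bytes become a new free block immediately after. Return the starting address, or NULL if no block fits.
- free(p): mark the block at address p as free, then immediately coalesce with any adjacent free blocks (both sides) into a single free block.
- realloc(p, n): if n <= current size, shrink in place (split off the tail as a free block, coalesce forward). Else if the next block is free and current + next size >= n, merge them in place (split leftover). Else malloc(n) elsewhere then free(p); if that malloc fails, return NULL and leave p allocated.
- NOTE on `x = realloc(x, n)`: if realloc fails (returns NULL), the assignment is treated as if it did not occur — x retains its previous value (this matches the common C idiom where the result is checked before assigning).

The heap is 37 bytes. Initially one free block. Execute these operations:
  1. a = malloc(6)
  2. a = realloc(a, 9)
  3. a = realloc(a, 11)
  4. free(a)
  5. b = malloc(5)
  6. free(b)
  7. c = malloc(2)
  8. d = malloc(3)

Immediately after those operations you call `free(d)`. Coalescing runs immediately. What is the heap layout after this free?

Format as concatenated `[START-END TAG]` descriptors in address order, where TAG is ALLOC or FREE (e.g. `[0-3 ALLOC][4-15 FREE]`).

Op 1: a = malloc(6) -> a = 0; heap: [0-5 ALLOC][6-36 FREE]
Op 2: a = realloc(a, 9) -> a = 0; heap: [0-8 ALLOC][9-36 FREE]
Op 3: a = realloc(a, 11) -> a = 0; heap: [0-10 ALLOC][11-36 FREE]
Op 4: free(a) -> (freed a); heap: [0-36 FREE]
Op 5: b = malloc(5) -> b = 0; heap: [0-4 ALLOC][5-36 FREE]
Op 6: free(b) -> (freed b); heap: [0-36 FREE]
Op 7: c = malloc(2) -> c = 0; heap: [0-1 ALLOC][2-36 FREE]
Op 8: d = malloc(3) -> d = 2; heap: [0-1 ALLOC][2-4 ALLOC][5-36 FREE]
free(d): d = 2 -> block [2-4 ALLOC]; mark free, coalesce with adjacent free neighbors -> [0-1 ALLOC][2-36 FREE]

Answer: [0-1 ALLOC][2-36 FREE]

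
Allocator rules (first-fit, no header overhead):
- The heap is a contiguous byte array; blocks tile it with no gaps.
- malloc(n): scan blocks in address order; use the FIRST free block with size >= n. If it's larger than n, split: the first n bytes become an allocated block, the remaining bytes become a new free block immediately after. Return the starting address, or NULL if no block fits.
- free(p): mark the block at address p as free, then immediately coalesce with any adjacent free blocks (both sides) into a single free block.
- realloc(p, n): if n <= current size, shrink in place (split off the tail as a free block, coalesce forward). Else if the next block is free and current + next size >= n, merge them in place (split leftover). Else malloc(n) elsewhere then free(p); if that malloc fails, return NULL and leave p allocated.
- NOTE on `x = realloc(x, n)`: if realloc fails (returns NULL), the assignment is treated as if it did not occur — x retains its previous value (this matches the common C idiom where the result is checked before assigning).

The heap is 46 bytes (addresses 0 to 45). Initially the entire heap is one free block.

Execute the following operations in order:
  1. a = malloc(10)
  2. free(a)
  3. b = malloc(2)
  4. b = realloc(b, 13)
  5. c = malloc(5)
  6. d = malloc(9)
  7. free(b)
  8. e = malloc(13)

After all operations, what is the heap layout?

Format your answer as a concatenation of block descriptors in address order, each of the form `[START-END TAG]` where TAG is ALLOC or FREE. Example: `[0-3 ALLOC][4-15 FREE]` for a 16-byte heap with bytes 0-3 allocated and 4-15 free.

Op 1: a = malloc(10) -> a = 0; heap: [0-9 ALLOC][10-45 FREE]
Op 2: free(a) -> (freed a); heap: [0-45 FREE]
Op 3: b = malloc(2) -> b = 0; heap: [0-1 ALLOC][2-45 FREE]
Op 4: b = realloc(b, 13) -> b = 0; heap: [0-12 ALLOC][13-45 FREE]
Op 5: c = malloc(5) -> c = 13; heap: [0-12 ALLOC][13-17 ALLOC][18-45 FREE]
Op 6: d = malloc(9) -> d = 18; heap: [0-12 ALLOC][13-17 ALLOC][18-26 ALLOC][27-45 FREE]
Op 7: free(b) -> (freed b); heap: [0-12 FREE][13-17 ALLOC][18-26 ALLOC][27-45 FREE]
Op 8: e = malloc(13) -> e = 0; heap: [0-12 ALLOC][13-17 ALLOC][18-26 ALLOC][27-45 FREE]

Answer: [0-12 ALLOC][13-17 ALLOC][18-26 ALLOC][27-45 FREE]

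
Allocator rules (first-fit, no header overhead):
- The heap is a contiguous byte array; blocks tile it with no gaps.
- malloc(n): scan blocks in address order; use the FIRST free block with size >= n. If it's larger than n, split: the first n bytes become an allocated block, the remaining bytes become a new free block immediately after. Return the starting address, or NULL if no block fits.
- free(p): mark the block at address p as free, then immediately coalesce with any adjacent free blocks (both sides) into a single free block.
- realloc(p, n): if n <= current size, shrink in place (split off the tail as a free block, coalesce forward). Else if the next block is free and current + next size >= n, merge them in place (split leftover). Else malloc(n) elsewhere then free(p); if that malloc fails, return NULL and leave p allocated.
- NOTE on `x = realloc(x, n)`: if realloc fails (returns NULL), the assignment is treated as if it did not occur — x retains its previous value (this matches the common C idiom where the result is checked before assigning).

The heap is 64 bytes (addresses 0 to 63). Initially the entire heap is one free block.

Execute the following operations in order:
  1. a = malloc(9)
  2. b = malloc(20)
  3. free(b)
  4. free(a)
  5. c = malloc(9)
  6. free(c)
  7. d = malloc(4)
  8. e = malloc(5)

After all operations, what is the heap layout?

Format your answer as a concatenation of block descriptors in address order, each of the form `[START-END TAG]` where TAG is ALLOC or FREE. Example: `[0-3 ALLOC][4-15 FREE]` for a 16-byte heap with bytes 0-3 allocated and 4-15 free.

Answer: [0-3 ALLOC][4-8 ALLOC][9-63 FREE]

Derivation:
Op 1: a = malloc(9) -> a = 0; heap: [0-8 ALLOC][9-63 FREE]
Op 2: b = malloc(20) -> b = 9; heap: [0-8 ALLOC][9-28 ALLOC][29-63 FREE]
Op 3: free(b) -> (freed b); heap: [0-8 ALLOC][9-63 FREE]
Op 4: free(a) -> (freed a); heap: [0-63 FREE]
Op 5: c = malloc(9) -> c = 0; heap: [0-8 ALLOC][9-63 FREE]
Op 6: free(c) -> (freed c); heap: [0-63 FREE]
Op 7: d = malloc(4) -> d = 0; heap: [0-3 ALLOC][4-63 FREE]
Op 8: e = malloc(5) -> e = 4; heap: [0-3 ALLOC][4-8 ALLOC][9-63 FREE]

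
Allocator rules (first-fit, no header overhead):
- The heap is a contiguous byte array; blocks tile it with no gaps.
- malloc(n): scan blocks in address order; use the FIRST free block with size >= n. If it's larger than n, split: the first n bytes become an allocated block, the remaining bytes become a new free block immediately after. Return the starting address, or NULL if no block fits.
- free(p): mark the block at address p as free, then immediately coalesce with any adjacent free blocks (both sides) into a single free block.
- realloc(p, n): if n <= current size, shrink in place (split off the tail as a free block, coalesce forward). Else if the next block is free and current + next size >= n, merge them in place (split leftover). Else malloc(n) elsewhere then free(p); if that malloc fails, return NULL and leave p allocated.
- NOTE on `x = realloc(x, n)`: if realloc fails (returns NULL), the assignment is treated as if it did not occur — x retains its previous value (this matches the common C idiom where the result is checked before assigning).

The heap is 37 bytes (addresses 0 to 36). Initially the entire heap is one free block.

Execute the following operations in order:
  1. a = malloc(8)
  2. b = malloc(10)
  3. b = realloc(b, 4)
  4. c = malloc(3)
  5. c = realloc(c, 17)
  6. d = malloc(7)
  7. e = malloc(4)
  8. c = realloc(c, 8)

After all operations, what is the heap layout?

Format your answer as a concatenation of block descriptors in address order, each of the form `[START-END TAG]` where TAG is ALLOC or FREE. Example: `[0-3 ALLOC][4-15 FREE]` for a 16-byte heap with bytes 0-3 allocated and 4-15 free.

Answer: [0-7 ALLOC][8-11 ALLOC][12-19 ALLOC][20-28 FREE][29-35 ALLOC][36-36 FREE]

Derivation:
Op 1: a = malloc(8) -> a = 0; heap: [0-7 ALLOC][8-36 FREE]
Op 2: b = malloc(10) -> b = 8; heap: [0-7 ALLOC][8-17 ALLOC][18-36 FREE]
Op 3: b = realloc(b, 4) -> b = 8; heap: [0-7 ALLOC][8-11 ALLOC][12-36 FREE]
Op 4: c = malloc(3) -> c = 12; heap: [0-7 ALLOC][8-11 ALLOC][12-14 ALLOC][15-36 FREE]
Op 5: c = realloc(c, 17) -> c = 12; heap: [0-7 ALLOC][8-11 ALLOC][12-28 ALLOC][29-36 FREE]
Op 6: d = malloc(7) -> d = 29; heap: [0-7 ALLOC][8-11 ALLOC][12-28 ALLOC][29-35 ALLOC][36-36 FREE]
Op 7: e = malloc(4) -> e = NULL; heap: [0-7 ALLOC][8-11 ALLOC][12-28 ALLOC][29-35 ALLOC][36-36 FREE]
Op 8: c = realloc(c, 8) -> c = 12; heap: [0-7 ALLOC][8-11 ALLOC][12-19 ALLOC][20-28 FREE][29-35 ALLOC][36-36 FREE]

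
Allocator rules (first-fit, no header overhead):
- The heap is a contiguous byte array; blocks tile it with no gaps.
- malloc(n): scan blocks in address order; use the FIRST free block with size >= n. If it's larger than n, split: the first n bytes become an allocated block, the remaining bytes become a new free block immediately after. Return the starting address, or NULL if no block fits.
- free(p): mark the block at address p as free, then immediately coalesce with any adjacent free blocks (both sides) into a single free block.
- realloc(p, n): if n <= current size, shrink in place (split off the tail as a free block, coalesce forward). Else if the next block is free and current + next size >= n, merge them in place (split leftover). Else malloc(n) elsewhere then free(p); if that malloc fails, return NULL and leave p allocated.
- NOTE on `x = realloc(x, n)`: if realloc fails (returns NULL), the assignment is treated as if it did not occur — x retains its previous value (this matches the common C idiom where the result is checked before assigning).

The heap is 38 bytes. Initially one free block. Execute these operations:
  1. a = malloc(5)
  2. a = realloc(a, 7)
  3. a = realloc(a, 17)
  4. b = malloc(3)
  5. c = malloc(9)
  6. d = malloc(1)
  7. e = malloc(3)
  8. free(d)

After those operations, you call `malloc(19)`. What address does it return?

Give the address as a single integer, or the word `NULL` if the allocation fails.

Answer: NULL

Derivation:
Op 1: a = malloc(5) -> a = 0; heap: [0-4 ALLOC][5-37 FREE]
Op 2: a = realloc(a, 7) -> a = 0; heap: [0-6 ALLOC][7-37 FREE]
Op 3: a = realloc(a, 17) -> a = 0; heap: [0-16 ALLOC][17-37 FREE]
Op 4: b = malloc(3) -> b = 17; heap: [0-16 ALLOC][17-19 ALLOC][20-37 FREE]
Op 5: c = malloc(9) -> c = 20; heap: [0-16 ALLOC][17-19 ALLOC][20-28 ALLOC][29-37 FREE]
Op 6: d = malloc(1) -> d = 29; heap: [0-16 ALLOC][17-19 ALLOC][20-28 ALLOC][29-29 ALLOC][30-37 FREE]
Op 7: e = malloc(3) -> e = 30; heap: [0-16 ALLOC][17-19 ALLOC][20-28 ALLOC][29-29 ALLOC][30-32 ALLOC][33-37 FREE]
Op 8: free(d) -> (freed d); heap: [0-16 ALLOC][17-19 ALLOC][20-28 ALLOC][29-29 FREE][30-32 ALLOC][33-37 FREE]
malloc(19): first-fit scan over [0-16 ALLOC][17-19 ALLOC][20-28 ALLOC][29-29 FREE][30-32 ALLOC][33-37 FREE] -> NULL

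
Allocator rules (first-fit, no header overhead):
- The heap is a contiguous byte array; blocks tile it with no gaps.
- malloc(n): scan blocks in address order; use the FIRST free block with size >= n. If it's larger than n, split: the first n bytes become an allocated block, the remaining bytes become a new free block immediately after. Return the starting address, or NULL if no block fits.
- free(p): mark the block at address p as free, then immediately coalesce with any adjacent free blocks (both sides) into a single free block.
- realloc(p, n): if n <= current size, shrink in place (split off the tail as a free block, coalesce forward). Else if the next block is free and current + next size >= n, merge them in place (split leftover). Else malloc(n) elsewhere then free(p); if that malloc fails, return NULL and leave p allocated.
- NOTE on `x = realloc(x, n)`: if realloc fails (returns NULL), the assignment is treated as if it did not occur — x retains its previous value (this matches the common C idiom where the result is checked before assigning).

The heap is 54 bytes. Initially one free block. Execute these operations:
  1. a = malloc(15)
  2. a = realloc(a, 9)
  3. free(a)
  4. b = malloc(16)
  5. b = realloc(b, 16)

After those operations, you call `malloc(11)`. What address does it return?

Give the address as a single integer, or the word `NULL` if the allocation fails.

Answer: 16

Derivation:
Op 1: a = malloc(15) -> a = 0; heap: [0-14 ALLOC][15-53 FREE]
Op 2: a = realloc(a, 9) -> a = 0; heap: [0-8 ALLOC][9-53 FREE]
Op 3: free(a) -> (freed a); heap: [0-53 FREE]
Op 4: b = malloc(16) -> b = 0; heap: [0-15 ALLOC][16-53 FREE]
Op 5: b = realloc(b, 16) -> b = 0; heap: [0-15 ALLOC][16-53 FREE]
malloc(11): first-fit scan over [0-15 ALLOC][16-53 FREE] -> 16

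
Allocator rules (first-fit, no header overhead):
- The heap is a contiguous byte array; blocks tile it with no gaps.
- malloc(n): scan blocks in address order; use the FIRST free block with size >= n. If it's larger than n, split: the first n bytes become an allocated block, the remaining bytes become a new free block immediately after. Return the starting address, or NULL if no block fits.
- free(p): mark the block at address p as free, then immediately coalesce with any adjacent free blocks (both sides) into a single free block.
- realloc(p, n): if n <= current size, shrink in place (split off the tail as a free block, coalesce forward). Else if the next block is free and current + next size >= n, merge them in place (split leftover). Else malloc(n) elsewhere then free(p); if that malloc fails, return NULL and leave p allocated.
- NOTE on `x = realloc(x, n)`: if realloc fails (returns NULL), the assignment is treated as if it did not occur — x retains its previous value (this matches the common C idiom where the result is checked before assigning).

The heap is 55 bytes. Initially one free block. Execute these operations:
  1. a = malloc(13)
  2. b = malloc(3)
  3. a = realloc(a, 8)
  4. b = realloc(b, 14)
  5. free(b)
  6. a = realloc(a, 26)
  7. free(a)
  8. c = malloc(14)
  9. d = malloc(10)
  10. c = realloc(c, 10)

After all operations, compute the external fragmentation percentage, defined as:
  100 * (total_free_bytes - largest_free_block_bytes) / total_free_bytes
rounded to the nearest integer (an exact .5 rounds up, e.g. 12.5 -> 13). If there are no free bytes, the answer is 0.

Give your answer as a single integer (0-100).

Op 1: a = malloc(13) -> a = 0; heap: [0-12 ALLOC][13-54 FREE]
Op 2: b = malloc(3) -> b = 13; heap: [0-12 ALLOC][13-15 ALLOC][16-54 FREE]
Op 3: a = realloc(a, 8) -> a = 0; heap: [0-7 ALLOC][8-12 FREE][13-15 ALLOC][16-54 FREE]
Op 4: b = realloc(b, 14) -> b = 13; heap: [0-7 ALLOC][8-12 FREE][13-26 ALLOC][27-54 FREE]
Op 5: free(b) -> (freed b); heap: [0-7 ALLOC][8-54 FREE]
Op 6: a = realloc(a, 26) -> a = 0; heap: [0-25 ALLOC][26-54 FREE]
Op 7: free(a) -> (freed a); heap: [0-54 FREE]
Op 8: c = malloc(14) -> c = 0; heap: [0-13 ALLOC][14-54 FREE]
Op 9: d = malloc(10) -> d = 14; heap: [0-13 ALLOC][14-23 ALLOC][24-54 FREE]
Op 10: c = realloc(c, 10) -> c = 0; heap: [0-9 ALLOC][10-13 FREE][14-23 ALLOC][24-54 FREE]
Free blocks: [4 31] total_free=35 largest=31 -> 100*(35-31)/35 = 400/35 ≈ 11.429 -> rounds to 11

Answer: 11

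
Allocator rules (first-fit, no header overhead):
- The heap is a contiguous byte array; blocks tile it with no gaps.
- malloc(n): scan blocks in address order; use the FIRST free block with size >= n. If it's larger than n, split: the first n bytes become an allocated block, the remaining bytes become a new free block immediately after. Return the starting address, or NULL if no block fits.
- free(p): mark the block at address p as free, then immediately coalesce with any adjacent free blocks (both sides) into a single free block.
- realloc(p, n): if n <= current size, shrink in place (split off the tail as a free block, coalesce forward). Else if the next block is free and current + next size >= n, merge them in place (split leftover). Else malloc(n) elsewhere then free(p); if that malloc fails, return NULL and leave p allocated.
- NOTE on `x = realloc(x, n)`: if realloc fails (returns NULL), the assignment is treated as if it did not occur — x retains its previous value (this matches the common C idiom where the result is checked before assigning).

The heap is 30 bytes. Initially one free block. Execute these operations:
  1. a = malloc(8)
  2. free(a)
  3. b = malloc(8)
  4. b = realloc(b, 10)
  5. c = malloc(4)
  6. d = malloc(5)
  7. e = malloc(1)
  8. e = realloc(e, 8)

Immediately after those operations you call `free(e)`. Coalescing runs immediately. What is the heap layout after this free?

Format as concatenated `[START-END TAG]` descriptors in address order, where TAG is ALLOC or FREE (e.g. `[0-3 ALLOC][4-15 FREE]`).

Answer: [0-9 ALLOC][10-13 ALLOC][14-18 ALLOC][19-29 FREE]

Derivation:
Op 1: a = malloc(8) -> a = 0; heap: [0-7 ALLOC][8-29 FREE]
Op 2: free(a) -> (freed a); heap: [0-29 FREE]
Op 3: b = malloc(8) -> b = 0; heap: [0-7 ALLOC][8-29 FREE]
Op 4: b = realloc(b, 10) -> b = 0; heap: [0-9 ALLOC][10-29 FREE]
Op 5: c = malloc(4) -> c = 10; heap: [0-9 ALLOC][10-13 ALLOC][14-29 FREE]
Op 6: d = malloc(5) -> d = 14; heap: [0-9 ALLOC][10-13 ALLOC][14-18 ALLOC][19-29 FREE]
Op 7: e = malloc(1) -> e = 19; heap: [0-9 ALLOC][10-13 ALLOC][14-18 ALLOC][19-19 ALLOC][20-29 FREE]
Op 8: e = realloc(e, 8) -> e = 19; heap: [0-9 ALLOC][10-13 ALLOC][14-18 ALLOC][19-26 ALLOC][27-29 FREE]
free(e): e = 19 -> block [19-26 ALLOC]; mark free, coalesce with adjacent free neighbors -> [0-9 ALLOC][10-13 ALLOC][14-18 ALLOC][19-29 FREE]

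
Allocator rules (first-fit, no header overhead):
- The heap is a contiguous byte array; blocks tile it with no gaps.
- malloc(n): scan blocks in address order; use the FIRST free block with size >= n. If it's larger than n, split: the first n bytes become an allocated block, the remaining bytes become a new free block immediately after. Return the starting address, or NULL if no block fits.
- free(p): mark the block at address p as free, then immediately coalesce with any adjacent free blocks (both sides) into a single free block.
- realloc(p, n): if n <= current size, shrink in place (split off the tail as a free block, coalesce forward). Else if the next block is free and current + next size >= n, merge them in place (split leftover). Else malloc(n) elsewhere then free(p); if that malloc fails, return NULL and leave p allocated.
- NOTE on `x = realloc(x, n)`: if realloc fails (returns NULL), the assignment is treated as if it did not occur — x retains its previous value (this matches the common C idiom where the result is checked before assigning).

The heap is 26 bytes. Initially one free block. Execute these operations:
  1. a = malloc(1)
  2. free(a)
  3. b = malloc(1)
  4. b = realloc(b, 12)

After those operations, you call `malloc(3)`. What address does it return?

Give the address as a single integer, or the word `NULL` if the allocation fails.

Answer: 12

Derivation:
Op 1: a = malloc(1) -> a = 0; heap: [0-0 ALLOC][1-25 FREE]
Op 2: free(a) -> (freed a); heap: [0-25 FREE]
Op 3: b = malloc(1) -> b = 0; heap: [0-0 ALLOC][1-25 FREE]
Op 4: b = realloc(b, 12) -> b = 0; heap: [0-11 ALLOC][12-25 FREE]
malloc(3): first-fit scan over [0-11 ALLOC][12-25 FREE] -> 12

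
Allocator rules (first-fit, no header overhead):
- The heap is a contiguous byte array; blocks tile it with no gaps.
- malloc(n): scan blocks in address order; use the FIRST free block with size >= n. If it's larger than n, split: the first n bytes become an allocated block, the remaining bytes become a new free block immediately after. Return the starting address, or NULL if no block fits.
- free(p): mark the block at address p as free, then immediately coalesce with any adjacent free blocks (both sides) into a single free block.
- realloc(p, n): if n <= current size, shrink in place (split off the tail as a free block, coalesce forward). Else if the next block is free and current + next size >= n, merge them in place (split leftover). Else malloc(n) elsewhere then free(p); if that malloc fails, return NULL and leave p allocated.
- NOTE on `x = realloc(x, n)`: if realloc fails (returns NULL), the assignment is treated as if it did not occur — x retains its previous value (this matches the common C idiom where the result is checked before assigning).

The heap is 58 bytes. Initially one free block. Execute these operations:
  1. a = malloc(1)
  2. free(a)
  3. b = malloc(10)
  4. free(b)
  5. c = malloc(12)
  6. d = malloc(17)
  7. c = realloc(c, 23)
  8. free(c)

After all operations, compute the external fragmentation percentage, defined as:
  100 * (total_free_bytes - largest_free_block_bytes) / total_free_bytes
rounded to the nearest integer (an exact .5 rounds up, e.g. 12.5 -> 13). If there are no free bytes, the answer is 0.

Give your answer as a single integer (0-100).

Op 1: a = malloc(1) -> a = 0; heap: [0-0 ALLOC][1-57 FREE]
Op 2: free(a) -> (freed a); heap: [0-57 FREE]
Op 3: b = malloc(10) -> b = 0; heap: [0-9 ALLOC][10-57 FREE]
Op 4: free(b) -> (freed b); heap: [0-57 FREE]
Op 5: c = malloc(12) -> c = 0; heap: [0-11 ALLOC][12-57 FREE]
Op 6: d = malloc(17) -> d = 12; heap: [0-11 ALLOC][12-28 ALLOC][29-57 FREE]
Op 7: c = realloc(c, 23) -> c = 29; heap: [0-11 FREE][12-28 ALLOC][29-51 ALLOC][52-57 FREE]
Op 8: free(c) -> (freed c); heap: [0-11 FREE][12-28 ALLOC][29-57 FREE]
Free blocks: [12 29] total_free=41 largest=29 -> 100*(41-29)/41 = 1200/41 ≈ 29.268 -> rounds to 29

Answer: 29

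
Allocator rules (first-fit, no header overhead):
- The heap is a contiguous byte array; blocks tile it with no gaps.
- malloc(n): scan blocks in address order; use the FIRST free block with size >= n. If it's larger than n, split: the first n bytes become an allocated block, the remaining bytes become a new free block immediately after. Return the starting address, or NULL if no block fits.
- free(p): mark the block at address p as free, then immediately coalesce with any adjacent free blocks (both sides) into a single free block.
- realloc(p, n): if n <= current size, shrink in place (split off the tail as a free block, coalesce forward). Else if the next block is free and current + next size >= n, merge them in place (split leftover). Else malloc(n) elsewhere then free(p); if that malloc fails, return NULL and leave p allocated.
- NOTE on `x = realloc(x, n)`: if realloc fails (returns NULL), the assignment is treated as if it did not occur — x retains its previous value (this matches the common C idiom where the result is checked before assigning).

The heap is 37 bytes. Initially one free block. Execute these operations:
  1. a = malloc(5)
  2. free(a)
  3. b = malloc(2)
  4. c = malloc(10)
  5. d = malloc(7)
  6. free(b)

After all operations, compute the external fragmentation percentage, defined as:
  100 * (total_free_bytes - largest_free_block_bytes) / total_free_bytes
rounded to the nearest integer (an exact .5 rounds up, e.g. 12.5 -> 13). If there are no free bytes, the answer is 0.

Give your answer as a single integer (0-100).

Answer: 10

Derivation:
Op 1: a = malloc(5) -> a = 0; heap: [0-4 ALLOC][5-36 FREE]
Op 2: free(a) -> (freed a); heap: [0-36 FREE]
Op 3: b = malloc(2) -> b = 0; heap: [0-1 ALLOC][2-36 FREE]
Op 4: c = malloc(10) -> c = 2; heap: [0-1 ALLOC][2-11 ALLOC][12-36 FREE]
Op 5: d = malloc(7) -> d = 12; heap: [0-1 ALLOC][2-11 ALLOC][12-18 ALLOC][19-36 FREE]
Op 6: free(b) -> (freed b); heap: [0-1 FREE][2-11 ALLOC][12-18 ALLOC][19-36 FREE]
Free blocks: [2 18] total_free=20 largest=18 -> 100*(20-18)/20 = 200/20 = 10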